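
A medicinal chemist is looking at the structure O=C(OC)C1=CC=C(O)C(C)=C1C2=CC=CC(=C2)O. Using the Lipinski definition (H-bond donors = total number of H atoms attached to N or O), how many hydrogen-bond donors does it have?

2

Donors: find every N or O and count the H atoms it carries.
  atom 1 (O): bond orders sum to 2 → 0 H
  atom 3 (O): bond orders sum to 2 → 0 H
  atom 9 (O): bond orders sum to 1 → 1 H
  atom 19 (O): bond orders sum to 1 → 1 H
Lipinski HBD = 2.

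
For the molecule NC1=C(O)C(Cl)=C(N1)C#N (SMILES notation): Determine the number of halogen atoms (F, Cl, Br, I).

1

Halogen atoms appear at heavy-atom position 6 (1×Cl).
Other groups present: 1 hydroxyl, 1 nitrile, 1 primary amine.
Halogen count: 1.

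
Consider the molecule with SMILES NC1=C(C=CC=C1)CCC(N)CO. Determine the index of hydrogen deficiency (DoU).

Degree of unsaturation = (number of rings) + (number of π bonds).
Ring closures in the SMILES: 1.
π bonds: 3 double bonds (each 1 DoU) → 3 DoU from unsaturation.
Total DoU = 1 + 3 = 4.

4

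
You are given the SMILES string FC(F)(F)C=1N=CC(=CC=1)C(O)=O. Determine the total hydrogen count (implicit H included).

Walk through each heavy atom and fill implicit hydrogens from standard valence (C 4, N 3, O 2, S 2, halogen 1):
  atom 1: F (halogen, monovalent) → 0 H
  atom 2: C, bond orders sum to 4 (valence 4) → 0 H
  atom 3: F (halogen, monovalent) → 0 H
  atom 4: F (halogen, monovalent) → 0 H
  atom 5: C, bond orders sum to 4 (valence 4) → 0 H
  atom 6: N, bond orders sum to 3 (valence 3) → 0 H
  atom 7: C, bond orders sum to 3 (valence 4) → 1 H
  atom 8: C, bond orders sum to 4 (valence 4) → 0 H
  atom 9: C, bond orders sum to 3 (valence 4) → 1 H
  atom 10: C, bond orders sum to 3 (valence 4) → 1 H
  atom 11: C, bond orders sum to 4 (valence 4) → 0 H
  atom 12: O, bond orders sum to 1 (valence 2) → 1 H
  atom 13: O, bond orders sum to 2 (valence 2) → 0 H
Total hydrogens: 4.

4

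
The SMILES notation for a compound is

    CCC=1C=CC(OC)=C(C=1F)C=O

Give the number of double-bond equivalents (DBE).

Molecular formula: C10H11FO2.
DoU = (2C + 2 + N − H − X) / 2, where X is the halogen count and O/S are ignored.
    = (2·10 + 2 + 0 − 11 − 1) / 2 = 10 / 2 = 5.

5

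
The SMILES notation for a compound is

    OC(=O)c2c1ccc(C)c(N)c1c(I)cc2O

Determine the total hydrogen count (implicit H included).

10

Walk through each heavy atom and fill implicit hydrogens from standard valence (C 4, N 3, O 2, S 2, halogen 1); for lowercase aromatic atoms, an aromatic c carries 1 H when it has two neighbours and 0 H with three, and aromatic n carries 0 H:
  atom 1: O, bond orders sum to 1 (valence 2) → 1 H
  atom 2: C, bond orders sum to 4 (valence 4) → 0 H
  atom 3: O, bond orders sum to 2 (valence 2) → 0 H
  atom 4: aromatic c, 3 neighbours → 0 H
  atom 5: aromatic c, 3 neighbours → 0 H
  atom 6: aromatic c, 2 neighbours → 1 H
  atom 7: aromatic c, 2 neighbours → 1 H
  atom 8: aromatic c, 3 neighbours → 0 H
  atom 9: C, bond orders sum to 1 (valence 4) → 3 H
  atom 10: aromatic c, 3 neighbours → 0 H
  atom 11: N, bond orders sum to 1 (valence 3) → 2 H
  atom 12: aromatic c, 3 neighbours → 0 H
  atom 13: aromatic c, 3 neighbours → 0 H
  atom 14: I (halogen, monovalent) → 0 H
  atom 15: aromatic c, 2 neighbours → 1 H
  atom 16: aromatic c, 3 neighbours → 0 H
  atom 17: O, bond orders sum to 1 (valence 2) → 1 H
Total hydrogens: 10.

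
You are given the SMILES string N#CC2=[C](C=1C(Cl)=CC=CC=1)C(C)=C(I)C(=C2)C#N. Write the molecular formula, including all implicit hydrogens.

Walk through each heavy atom and fill implicit hydrogens from standard valence (C 4, N 3, O 2, S 2, halogen 1):
  atom 1: N, bond orders sum to 3 (valence 3) → 0 H
  atom 2: C, bond orders sum to 4 (valence 4) → 0 H
  atom 3: C, bond orders sum to 4 (valence 4) → 0 H
  atom 4: C with explicit H count 0
  atom 5: C, bond orders sum to 4 (valence 4) → 0 H
  atom 6: C, bond orders sum to 4 (valence 4) → 0 H
  atom 7: Cl (halogen, monovalent) → 0 H
  atom 8: C, bond orders sum to 3 (valence 4) → 1 H
  atom 9: C, bond orders sum to 3 (valence 4) → 1 H
  atom 10: C, bond orders sum to 3 (valence 4) → 1 H
  atom 11: C, bond orders sum to 3 (valence 4) → 1 H
  atom 12: C, bond orders sum to 4 (valence 4) → 0 H
  atom 13: C, bond orders sum to 1 (valence 4) → 3 H
  atom 14: C, bond orders sum to 4 (valence 4) → 0 H
  atom 15: I (halogen, monovalent) → 0 H
  atom 16: C, bond orders sum to 4 (valence 4) → 0 H
  atom 17: C, bond orders sum to 3 (valence 4) → 1 H
  atom 18: C, bond orders sum to 4 (valence 4) → 0 H
  atom 19: N, bond orders sum to 3 (valence 3) → 0 H
Totals → C:15, H:8, Cl:1, I:1, N:2.

C15H8ClIN2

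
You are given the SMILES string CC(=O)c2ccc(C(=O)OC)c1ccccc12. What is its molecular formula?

C14H12O3

Walk through each heavy atom and fill implicit hydrogens from standard valence (C 4, N 3, O 2, S 2, halogen 1); for lowercase aromatic atoms, an aromatic c carries 1 H when it has two neighbours and 0 H with three, and aromatic n carries 0 H:
  atom 1: C, bond orders sum to 1 (valence 4) → 3 H
  atom 2: C, bond orders sum to 4 (valence 4) → 0 H
  atom 3: O, bond orders sum to 2 (valence 2) → 0 H
  atom 4: aromatic c, 3 neighbours → 0 H
  atom 5: aromatic c, 2 neighbours → 1 H
  atom 6: aromatic c, 2 neighbours → 1 H
  atom 7: aromatic c, 3 neighbours → 0 H
  atom 8: C, bond orders sum to 4 (valence 4) → 0 H
  atom 9: O, bond orders sum to 2 (valence 2) → 0 H
  atom 10: O, bond orders sum to 2 (valence 2) → 0 H
  atom 11: C, bond orders sum to 1 (valence 4) → 3 H
  atom 12: aromatic c, 3 neighbours → 0 H
  atom 13: aromatic c, 2 neighbours → 1 H
  atom 14: aromatic c, 2 neighbours → 1 H
  atom 15: aromatic c, 2 neighbours → 1 H
  atom 16: aromatic c, 2 neighbours → 1 H
  atom 17: aromatic c, 3 neighbours → 0 H
Totals → C:14, H:12, O:3.
In Hill order: C14H12O3.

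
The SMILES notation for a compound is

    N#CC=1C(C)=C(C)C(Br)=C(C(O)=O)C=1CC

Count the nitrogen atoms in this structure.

1

Scan the SMILES for N atoms (remember two-letter symbols like Cl and Br are single atoms).
Nitrogen count: 1.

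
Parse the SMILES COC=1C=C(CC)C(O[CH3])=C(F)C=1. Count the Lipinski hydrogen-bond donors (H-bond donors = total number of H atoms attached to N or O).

Donors: find every N or O and count the H atoms it carries.
  atom 2 (O): bond orders sum to 2 → 0 H
  atom 9 (O): bond orders sum to 2 → 0 H
Lipinski HBD = 0.

0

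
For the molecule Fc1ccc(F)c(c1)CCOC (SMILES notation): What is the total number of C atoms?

Count every carbon token in the SMILES (each C, including those in ring-closure positions and inside branches).
Carbon count: 9.

9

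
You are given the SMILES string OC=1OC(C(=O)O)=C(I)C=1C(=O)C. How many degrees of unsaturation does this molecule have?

5

Degree of unsaturation = (number of rings) + (number of π bonds).
Ring closures in the SMILES: 1.
π bonds: 4 double bonds (each 1 DoU) → 4 DoU from unsaturation.
Total DoU = 1 + 4 = 5.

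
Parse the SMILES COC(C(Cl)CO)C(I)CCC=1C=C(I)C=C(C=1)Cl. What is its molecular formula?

Walk through each heavy atom and fill implicit hydrogens from standard valence (C 4, N 3, O 2, S 2, halogen 1):
  atom 1: C, bond orders sum to 1 (valence 4) → 3 H
  atom 2: O, bond orders sum to 2 (valence 2) → 0 H
  atom 3: C, bond orders sum to 3 (valence 4) → 1 H
  atom 4: C, bond orders sum to 3 (valence 4) → 1 H
  atom 5: Cl (halogen, monovalent) → 0 H
  atom 6: C, bond orders sum to 2 (valence 4) → 2 H
  atom 7: O, bond orders sum to 1 (valence 2) → 1 H
  atom 8: C, bond orders sum to 3 (valence 4) → 1 H
  atom 9: I (halogen, monovalent) → 0 H
  atom 10: C, bond orders sum to 2 (valence 4) → 2 H
  atom 11: C, bond orders sum to 2 (valence 4) → 2 H
  atom 12: C, bond orders sum to 4 (valence 4) → 0 H
  atom 13: C, bond orders sum to 3 (valence 4) → 1 H
  atom 14: C, bond orders sum to 4 (valence 4) → 0 H
  atom 15: I (halogen, monovalent) → 0 H
  atom 16: C, bond orders sum to 3 (valence 4) → 1 H
  atom 17: C, bond orders sum to 4 (valence 4) → 0 H
  atom 18: C, bond orders sum to 3 (valence 4) → 1 H
  atom 19: Cl (halogen, monovalent) → 0 H
Totals → C:13, H:16, Cl:2, I:2, O:2.

C13H16Cl2I2O2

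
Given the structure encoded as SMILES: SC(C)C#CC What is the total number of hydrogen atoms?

8

Walk through each heavy atom and fill implicit hydrogens from standard valence (C 4, N 3, O 2, S 2, halogen 1):
  atom 1: S, bond orders sum to 1 (valence 2) → 1 H
  atom 2: C, bond orders sum to 3 (valence 4) → 1 H
  atom 3: C, bond orders sum to 1 (valence 4) → 3 H
  atom 4: C, bond orders sum to 4 (valence 4) → 0 H
  atom 5: C, bond orders sum to 4 (valence 4) → 0 H
  atom 6: C, bond orders sum to 1 (valence 4) → 3 H
Total hydrogens: 8.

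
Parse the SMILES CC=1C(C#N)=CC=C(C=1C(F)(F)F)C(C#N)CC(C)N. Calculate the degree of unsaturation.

Degree of unsaturation = (number of rings) + (number of π bonds).
Ring closures in the SMILES: 1.
π bonds: 3 double bonds (each 1 DoU), 2 triple bonds (each 2 DoU) → 7 DoU from unsaturation.
Total DoU = 1 + 7 = 8.

8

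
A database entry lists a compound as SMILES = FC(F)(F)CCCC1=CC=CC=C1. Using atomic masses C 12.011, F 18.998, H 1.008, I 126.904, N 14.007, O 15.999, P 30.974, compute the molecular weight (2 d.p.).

First, the molecular formula is C10H11F3 (counting implicit H from valence).
  C: 10 × 12.011 = 120.110
  F: 3 × 18.998 = 56.994
  H: 11 × 1.008 = 11.088
Sum: 10×12.011 + 3×18.998 + 11×1.008 = 188.192 → 188.19 g/mol.

188.19 g/mol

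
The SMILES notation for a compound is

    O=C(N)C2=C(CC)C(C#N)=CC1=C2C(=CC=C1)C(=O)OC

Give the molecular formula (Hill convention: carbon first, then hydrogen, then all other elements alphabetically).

C16H14N2O3

Walk through each heavy atom and fill implicit hydrogens from standard valence (C 4, N 3, O 2, S 2, halogen 1):
  atom 1: O, bond orders sum to 2 (valence 2) → 0 H
  atom 2: C, bond orders sum to 4 (valence 4) → 0 H
  atom 3: N, bond orders sum to 1 (valence 3) → 2 H
  atom 4: C, bond orders sum to 4 (valence 4) → 0 H
  atom 5: C, bond orders sum to 4 (valence 4) → 0 H
  atom 6: C, bond orders sum to 2 (valence 4) → 2 H
  atom 7: C, bond orders sum to 1 (valence 4) → 3 H
  atom 8: C, bond orders sum to 4 (valence 4) → 0 H
  atom 9: C, bond orders sum to 4 (valence 4) → 0 H
  atom 10: N, bond orders sum to 3 (valence 3) → 0 H
  atom 11: C, bond orders sum to 3 (valence 4) → 1 H
  atom 12: C, bond orders sum to 4 (valence 4) → 0 H
  atom 13: C, bond orders sum to 4 (valence 4) → 0 H
  atom 14: C, bond orders sum to 4 (valence 4) → 0 H
  atom 15: C, bond orders sum to 3 (valence 4) → 1 H
  atom 16: C, bond orders sum to 3 (valence 4) → 1 H
  atom 17: C, bond orders sum to 3 (valence 4) → 1 H
  atom 18: C, bond orders sum to 4 (valence 4) → 0 H
  atom 19: O, bond orders sum to 2 (valence 2) → 0 H
  atom 20: O, bond orders sum to 2 (valence 2) → 0 H
  atom 21: C, bond orders sum to 1 (valence 4) → 3 H
Totals → C:16, H:14, N:2, O:3.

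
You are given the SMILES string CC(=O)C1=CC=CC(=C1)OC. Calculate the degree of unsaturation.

Degree of unsaturation = (number of rings) + (number of π bonds).
Ring closures in the SMILES: 1.
π bonds: 4 double bonds (each 1 DoU) → 4 DoU from unsaturation.
Total DoU = 1 + 4 = 5.

5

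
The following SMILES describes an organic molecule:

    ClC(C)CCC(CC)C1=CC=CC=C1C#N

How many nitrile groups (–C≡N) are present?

1

The nitrile motif appears at heavy-atom position 15 in the SMILES.
Nitrile count: 1.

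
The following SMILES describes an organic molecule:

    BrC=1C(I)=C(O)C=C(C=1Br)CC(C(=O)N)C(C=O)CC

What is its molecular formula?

Walk through each heavy atom and fill implicit hydrogens from standard valence (C 4, N 3, O 2, S 2, halogen 1):
  atom 1: Br (halogen, monovalent) → 0 H
  atom 2: C, bond orders sum to 4 (valence 4) → 0 H
  atom 3: C, bond orders sum to 4 (valence 4) → 0 H
  atom 4: I (halogen, monovalent) → 0 H
  atom 5: C, bond orders sum to 4 (valence 4) → 0 H
  atom 6: O, bond orders sum to 1 (valence 2) → 1 H
  atom 7: C, bond orders sum to 3 (valence 4) → 1 H
  atom 8: C, bond orders sum to 4 (valence 4) → 0 H
  atom 9: C, bond orders sum to 4 (valence 4) → 0 H
  atom 10: Br (halogen, monovalent) → 0 H
  atom 11: C, bond orders sum to 2 (valence 4) → 2 H
  atom 12: C, bond orders sum to 3 (valence 4) → 1 H
  atom 13: C, bond orders sum to 4 (valence 4) → 0 H
  atom 14: O, bond orders sum to 2 (valence 2) → 0 H
  atom 15: N, bond orders sum to 1 (valence 3) → 2 H
  atom 16: C, bond orders sum to 3 (valence 4) → 1 H
  atom 17: C, bond orders sum to 3 (valence 4) → 1 H
  atom 18: O, bond orders sum to 2 (valence 2) → 0 H
  atom 19: C, bond orders sum to 2 (valence 4) → 2 H
  atom 20: C, bond orders sum to 1 (valence 4) → 3 H
Totals → C:13, H:14, Br:2, I:1, N:1, O:3.
In Hill order: C13H14Br2INO3.

C13H14Br2INO3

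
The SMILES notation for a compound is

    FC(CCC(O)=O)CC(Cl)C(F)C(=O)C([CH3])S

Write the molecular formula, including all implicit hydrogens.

C10H15ClF2O3S

Walk through each heavy atom and fill implicit hydrogens from standard valence (C 4, N 3, O 2, S 2, halogen 1):
  atom 1: F (halogen, monovalent) → 0 H
  atom 2: C, bond orders sum to 3 (valence 4) → 1 H
  atom 3: C, bond orders sum to 2 (valence 4) → 2 H
  atom 4: C, bond orders sum to 2 (valence 4) → 2 H
  atom 5: C, bond orders sum to 4 (valence 4) → 0 H
  atom 6: O, bond orders sum to 1 (valence 2) → 1 H
  atom 7: O, bond orders sum to 2 (valence 2) → 0 H
  atom 8: C, bond orders sum to 2 (valence 4) → 2 H
  atom 9: C, bond orders sum to 3 (valence 4) → 1 H
  atom 10: Cl (halogen, monovalent) → 0 H
  atom 11: C, bond orders sum to 3 (valence 4) → 1 H
  atom 12: F (halogen, monovalent) → 0 H
  atom 13: C, bond orders sum to 4 (valence 4) → 0 H
  atom 14: O, bond orders sum to 2 (valence 2) → 0 H
  atom 15: C, bond orders sum to 3 (valence 4) → 1 H
  atom 16: C with explicit H count 3
  atom 17: S, bond orders sum to 1 (valence 2) → 1 H
Totals → C:10, H:15, Cl:1, F:2, O:3, S:1.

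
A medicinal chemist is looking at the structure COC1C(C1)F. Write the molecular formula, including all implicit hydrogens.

C4H7FO

Walk through each heavy atom and fill implicit hydrogens from standard valence (C 4, N 3, O 2, S 2, halogen 1):
  atom 1: C, bond orders sum to 1 (valence 4) → 3 H
  atom 2: O, bond orders sum to 2 (valence 2) → 0 H
  atom 3: C, bond orders sum to 3 (valence 4) → 1 H
  atom 4: C, bond orders sum to 3 (valence 4) → 1 H
  atom 5: C, bond orders sum to 2 (valence 4) → 2 H
  atom 6: F (halogen, monovalent) → 0 H
Totals → C:4, H:7, F:1, O:1.
In Hill order: C4H7FO.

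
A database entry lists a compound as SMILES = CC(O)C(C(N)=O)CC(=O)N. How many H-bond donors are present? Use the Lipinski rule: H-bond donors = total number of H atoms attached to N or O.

5

Donors: find every N or O and count the H atoms it carries.
  atom 3 (O): bond orders sum to 1 → 1 H
  atom 6 (N): bond orders sum to 1 → 2 H
  atom 7 (O): bond orders sum to 2 → 0 H
  atom 10 (O): bond orders sum to 2 → 0 H
  atom 11 (N): bond orders sum to 1 → 2 H
Lipinski HBD = 5.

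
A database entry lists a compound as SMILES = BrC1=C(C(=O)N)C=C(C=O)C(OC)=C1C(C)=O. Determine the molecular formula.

C11H10BrNO4

Walk through each heavy atom and fill implicit hydrogens from standard valence (C 4, N 3, O 2, S 2, halogen 1):
  atom 1: Br (halogen, monovalent) → 0 H
  atom 2: C, bond orders sum to 4 (valence 4) → 0 H
  atom 3: C, bond orders sum to 4 (valence 4) → 0 H
  atom 4: C, bond orders sum to 4 (valence 4) → 0 H
  atom 5: O, bond orders sum to 2 (valence 2) → 0 H
  atom 6: N, bond orders sum to 1 (valence 3) → 2 H
  atom 7: C, bond orders sum to 3 (valence 4) → 1 H
  atom 8: C, bond orders sum to 4 (valence 4) → 0 H
  atom 9: C, bond orders sum to 3 (valence 4) → 1 H
  atom 10: O, bond orders sum to 2 (valence 2) → 0 H
  atom 11: C, bond orders sum to 4 (valence 4) → 0 H
  atom 12: O, bond orders sum to 2 (valence 2) → 0 H
  atom 13: C, bond orders sum to 1 (valence 4) → 3 H
  atom 14: C, bond orders sum to 4 (valence 4) → 0 H
  atom 15: C, bond orders sum to 4 (valence 4) → 0 H
  atom 16: C, bond orders sum to 1 (valence 4) → 3 H
  atom 17: O, bond orders sum to 2 (valence 2) → 0 H
Totals → C:11, H:10, Br:1, N:1, O:4.
In Hill order: C11H10BrNO4.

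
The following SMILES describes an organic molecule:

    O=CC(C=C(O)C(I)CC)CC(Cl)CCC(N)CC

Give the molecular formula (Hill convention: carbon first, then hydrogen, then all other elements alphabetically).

Walk through each heavy atom and fill implicit hydrogens from standard valence (C 4, N 3, O 2, S 2, halogen 1):
  atom 1: O, bond orders sum to 2 (valence 2) → 0 H
  atom 2: C, bond orders sum to 3 (valence 4) → 1 H
  atom 3: C, bond orders sum to 3 (valence 4) → 1 H
  atom 4: C, bond orders sum to 3 (valence 4) → 1 H
  atom 5: C, bond orders sum to 4 (valence 4) → 0 H
  atom 6: O, bond orders sum to 1 (valence 2) → 1 H
  atom 7: C, bond orders sum to 3 (valence 4) → 1 H
  atom 8: I (halogen, monovalent) → 0 H
  atom 9: C, bond orders sum to 2 (valence 4) → 2 H
  atom 10: C, bond orders sum to 1 (valence 4) → 3 H
  atom 11: C, bond orders sum to 2 (valence 4) → 2 H
  atom 12: C, bond orders sum to 3 (valence 4) → 1 H
  atom 13: Cl (halogen, monovalent) → 0 H
  atom 14: C, bond orders sum to 2 (valence 4) → 2 H
  atom 15: C, bond orders sum to 2 (valence 4) → 2 H
  atom 16: C, bond orders sum to 3 (valence 4) → 1 H
  atom 17: N, bond orders sum to 1 (valence 3) → 2 H
  atom 18: C, bond orders sum to 2 (valence 4) → 2 H
  atom 19: C, bond orders sum to 1 (valence 4) → 3 H
Totals → C:14, H:25, Cl:1, I:1, N:1, O:2.
In Hill order: C14H25ClINO2.

C14H25ClINO2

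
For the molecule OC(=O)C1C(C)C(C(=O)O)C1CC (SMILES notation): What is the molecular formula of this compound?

Walk through each heavy atom and fill implicit hydrogens from standard valence (C 4, N 3, O 2, S 2, halogen 1):
  atom 1: O, bond orders sum to 1 (valence 2) → 1 H
  atom 2: C, bond orders sum to 4 (valence 4) → 0 H
  atom 3: O, bond orders sum to 2 (valence 2) → 0 H
  atom 4: C, bond orders sum to 3 (valence 4) → 1 H
  atom 5: C, bond orders sum to 3 (valence 4) → 1 H
  atom 6: C, bond orders sum to 1 (valence 4) → 3 H
  atom 7: C, bond orders sum to 3 (valence 4) → 1 H
  atom 8: C, bond orders sum to 4 (valence 4) → 0 H
  atom 9: O, bond orders sum to 2 (valence 2) → 0 H
  atom 10: O, bond orders sum to 1 (valence 2) → 1 H
  atom 11: C, bond orders sum to 3 (valence 4) → 1 H
  atom 12: C, bond orders sum to 2 (valence 4) → 2 H
  atom 13: C, bond orders sum to 1 (valence 4) → 3 H
Totals → C:9, H:14, O:4.
In Hill order: C9H14O4.

C9H14O4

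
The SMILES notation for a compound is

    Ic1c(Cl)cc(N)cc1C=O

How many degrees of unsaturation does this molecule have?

5

Molecular formula: C7H5ClINO.
DoU = (2C + 2 + N − H − X) / 2, where X is the halogen count and O/S are ignored.
    = (2·7 + 2 + 1 − 5 − 2) / 2 = 10 / 2 = 5.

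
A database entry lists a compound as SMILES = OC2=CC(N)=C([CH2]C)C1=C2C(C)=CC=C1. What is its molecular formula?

C13H15NO

Walk through each heavy atom and fill implicit hydrogens from standard valence (C 4, N 3, O 2, S 2, halogen 1):
  atom 1: O, bond orders sum to 1 (valence 2) → 1 H
  atom 2: C, bond orders sum to 4 (valence 4) → 0 H
  atom 3: C, bond orders sum to 3 (valence 4) → 1 H
  atom 4: C, bond orders sum to 4 (valence 4) → 0 H
  atom 5: N, bond orders sum to 1 (valence 3) → 2 H
  atom 6: C, bond orders sum to 4 (valence 4) → 0 H
  atom 7: C with explicit H count 2
  atom 8: C, bond orders sum to 1 (valence 4) → 3 H
  atom 9: C, bond orders sum to 4 (valence 4) → 0 H
  atom 10: C, bond orders sum to 4 (valence 4) → 0 H
  atom 11: C, bond orders sum to 4 (valence 4) → 0 H
  atom 12: C, bond orders sum to 1 (valence 4) → 3 H
  atom 13: C, bond orders sum to 3 (valence 4) → 1 H
  atom 14: C, bond orders sum to 3 (valence 4) → 1 H
  atom 15: C, bond orders sum to 3 (valence 4) → 1 H
Totals → C:13, H:15, N:1, O:1.
In Hill order: C13H15NO.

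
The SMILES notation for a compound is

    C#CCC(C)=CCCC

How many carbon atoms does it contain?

9

Count every carbon token in the SMILES (each C, including those in ring-closure positions and inside branches).
Carbon count: 9.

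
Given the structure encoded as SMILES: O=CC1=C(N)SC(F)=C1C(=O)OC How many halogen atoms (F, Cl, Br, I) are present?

Halogen atoms appear at heavy-atom position 8 (1×F).
Other groups present: 1 aldehyde, 1 ester, 1 primary amine.
Halogen count: 1.

1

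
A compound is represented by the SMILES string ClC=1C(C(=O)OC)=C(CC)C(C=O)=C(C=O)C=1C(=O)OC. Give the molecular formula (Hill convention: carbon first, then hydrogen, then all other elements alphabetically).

Walk through each heavy atom and fill implicit hydrogens from standard valence (C 4, N 3, O 2, S 2, halogen 1):
  atom 1: Cl (halogen, monovalent) → 0 H
  atom 2: C, bond orders sum to 4 (valence 4) → 0 H
  atom 3: C, bond orders sum to 4 (valence 4) → 0 H
  atom 4: C, bond orders sum to 4 (valence 4) → 0 H
  atom 5: O, bond orders sum to 2 (valence 2) → 0 H
  atom 6: O, bond orders sum to 2 (valence 2) → 0 H
  atom 7: C, bond orders sum to 1 (valence 4) → 3 H
  atom 8: C, bond orders sum to 4 (valence 4) → 0 H
  atom 9: C, bond orders sum to 2 (valence 4) → 2 H
  atom 10: C, bond orders sum to 1 (valence 4) → 3 H
  atom 11: C, bond orders sum to 4 (valence 4) → 0 H
  atom 12: C, bond orders sum to 3 (valence 4) → 1 H
  atom 13: O, bond orders sum to 2 (valence 2) → 0 H
  atom 14: C, bond orders sum to 4 (valence 4) → 0 H
  atom 15: C, bond orders sum to 3 (valence 4) → 1 H
  atom 16: O, bond orders sum to 2 (valence 2) → 0 H
  atom 17: C, bond orders sum to 4 (valence 4) → 0 H
  atom 18: C, bond orders sum to 4 (valence 4) → 0 H
  atom 19: O, bond orders sum to 2 (valence 2) → 0 H
  atom 20: O, bond orders sum to 2 (valence 2) → 0 H
  atom 21: C, bond orders sum to 1 (valence 4) → 3 H
Totals → C:14, H:13, Cl:1, O:6.

C14H13ClO6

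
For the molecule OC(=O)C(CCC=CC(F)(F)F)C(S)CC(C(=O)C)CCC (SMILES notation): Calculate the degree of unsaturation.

3

Molecular formula: C15H23F3O3S.
DoU = (2C + 2 + N − H − X) / 2, where X is the halogen count and O/S are ignored.
    = (2·15 + 2 + 0 − 23 − 3) / 2 = 6 / 2 = 3.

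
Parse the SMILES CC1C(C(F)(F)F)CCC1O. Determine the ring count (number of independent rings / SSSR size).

1

In SMILES, each pair of matching ring-closure digits denotes one ring-closing bond; the number of such bonds equals the number of independent rings.
Ring-closure bonds here: 1.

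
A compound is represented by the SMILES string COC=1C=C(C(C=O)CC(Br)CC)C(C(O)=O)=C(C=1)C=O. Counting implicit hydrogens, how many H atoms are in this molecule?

17

Walk through each heavy atom and fill implicit hydrogens from standard valence (C 4, N 3, O 2, S 2, halogen 1):
  atom 1: C, bond orders sum to 1 (valence 4) → 3 H
  atom 2: O, bond orders sum to 2 (valence 2) → 0 H
  atom 3: C, bond orders sum to 4 (valence 4) → 0 H
  atom 4: C, bond orders sum to 3 (valence 4) → 1 H
  atom 5: C, bond orders sum to 4 (valence 4) → 0 H
  atom 6: C, bond orders sum to 3 (valence 4) → 1 H
  atom 7: C, bond orders sum to 3 (valence 4) → 1 H
  atom 8: O, bond orders sum to 2 (valence 2) → 0 H
  atom 9: C, bond orders sum to 2 (valence 4) → 2 H
  atom 10: C, bond orders sum to 3 (valence 4) → 1 H
  atom 11: Br (halogen, monovalent) → 0 H
  atom 12: C, bond orders sum to 2 (valence 4) → 2 H
  atom 13: C, bond orders sum to 1 (valence 4) → 3 H
  atom 14: C, bond orders sum to 4 (valence 4) → 0 H
  atom 15: C, bond orders sum to 4 (valence 4) → 0 H
  atom 16: O, bond orders sum to 1 (valence 2) → 1 H
  atom 17: O, bond orders sum to 2 (valence 2) → 0 H
  atom 18: C, bond orders sum to 4 (valence 4) → 0 H
  atom 19: C, bond orders sum to 3 (valence 4) → 1 H
  atom 20: C, bond orders sum to 3 (valence 4) → 1 H
  atom 21: O, bond orders sum to 2 (valence 2) → 0 H
Total hydrogens: 17.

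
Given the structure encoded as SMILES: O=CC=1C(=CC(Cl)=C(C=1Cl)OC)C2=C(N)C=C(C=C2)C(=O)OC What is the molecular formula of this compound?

Walk through each heavy atom and fill implicit hydrogens from standard valence (C 4, N 3, O 2, S 2, halogen 1):
  atom 1: O, bond orders sum to 2 (valence 2) → 0 H
  atom 2: C, bond orders sum to 3 (valence 4) → 1 H
  atom 3: C, bond orders sum to 4 (valence 4) → 0 H
  atom 4: C, bond orders sum to 4 (valence 4) → 0 H
  atom 5: C, bond orders sum to 3 (valence 4) → 1 H
  atom 6: C, bond orders sum to 4 (valence 4) → 0 H
  atom 7: Cl (halogen, monovalent) → 0 H
  atom 8: C, bond orders sum to 4 (valence 4) → 0 H
  atom 9: C, bond orders sum to 4 (valence 4) → 0 H
  atom 10: Cl (halogen, monovalent) → 0 H
  atom 11: O, bond orders sum to 2 (valence 2) → 0 H
  atom 12: C, bond orders sum to 1 (valence 4) → 3 H
  atom 13: C, bond orders sum to 4 (valence 4) → 0 H
  atom 14: C, bond orders sum to 4 (valence 4) → 0 H
  atom 15: N, bond orders sum to 1 (valence 3) → 2 H
  atom 16: C, bond orders sum to 3 (valence 4) → 1 H
  atom 17: C, bond orders sum to 4 (valence 4) → 0 H
  atom 18: C, bond orders sum to 3 (valence 4) → 1 H
  atom 19: C, bond orders sum to 3 (valence 4) → 1 H
  atom 20: C, bond orders sum to 4 (valence 4) → 0 H
  atom 21: O, bond orders sum to 2 (valence 2) → 0 H
  atom 22: O, bond orders sum to 2 (valence 2) → 0 H
  atom 23: C, bond orders sum to 1 (valence 4) → 3 H
Totals → C:16, H:13, Cl:2, N:1, O:4.
In Hill order: C16H13Cl2NO4.

C16H13Cl2NO4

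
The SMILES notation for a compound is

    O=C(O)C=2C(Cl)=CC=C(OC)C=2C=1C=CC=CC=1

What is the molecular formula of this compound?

Walk through each heavy atom and fill implicit hydrogens from standard valence (C 4, N 3, O 2, S 2, halogen 1):
  atom 1: O, bond orders sum to 2 (valence 2) → 0 H
  atom 2: C, bond orders sum to 4 (valence 4) → 0 H
  atom 3: O, bond orders sum to 1 (valence 2) → 1 H
  atom 4: C, bond orders sum to 4 (valence 4) → 0 H
  atom 5: C, bond orders sum to 4 (valence 4) → 0 H
  atom 6: Cl (halogen, monovalent) → 0 H
  atom 7: C, bond orders sum to 3 (valence 4) → 1 H
  atom 8: C, bond orders sum to 3 (valence 4) → 1 H
  atom 9: C, bond orders sum to 4 (valence 4) → 0 H
  atom 10: O, bond orders sum to 2 (valence 2) → 0 H
  atom 11: C, bond orders sum to 1 (valence 4) → 3 H
  atom 12: C, bond orders sum to 4 (valence 4) → 0 H
  atom 13: C, bond orders sum to 4 (valence 4) → 0 H
  atom 14: C, bond orders sum to 3 (valence 4) → 1 H
  atom 15: C, bond orders sum to 3 (valence 4) → 1 H
  atom 16: C, bond orders sum to 3 (valence 4) → 1 H
  atom 17: C, bond orders sum to 3 (valence 4) → 1 H
  atom 18: C, bond orders sum to 3 (valence 4) → 1 H
Totals → C:14, H:11, Cl:1, O:3.
In Hill order: C14H11ClO3.

C14H11ClO3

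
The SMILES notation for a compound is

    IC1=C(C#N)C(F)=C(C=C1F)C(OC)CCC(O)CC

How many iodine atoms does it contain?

Scan the SMILES for I atoms (remember two-letter symbols like Cl and Br are single atoms).
Iodine count: 1.

1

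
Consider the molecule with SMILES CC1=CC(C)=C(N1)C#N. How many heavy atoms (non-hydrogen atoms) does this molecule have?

9

Every atom symbol written in the SMILES (organic subset) is one heavy atom; implicit H are not written.
Heavy atoms by element → C:7, N:2.
Total: 9.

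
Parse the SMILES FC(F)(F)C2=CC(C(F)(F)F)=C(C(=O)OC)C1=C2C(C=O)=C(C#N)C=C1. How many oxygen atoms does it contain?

3

Scan the SMILES for O atoms (remember two-letter symbols like Cl and Br are single atoms).
Oxygen count: 3.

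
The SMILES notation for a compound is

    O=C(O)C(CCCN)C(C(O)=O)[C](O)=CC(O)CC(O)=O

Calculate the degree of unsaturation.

4

Degree of unsaturation = (number of rings) + (number of π bonds).
Ring closures in the SMILES: 0.
π bonds: 4 double bonds (each 1 DoU) → 4 DoU from unsaturation.
Total DoU = 0 + 4 = 4.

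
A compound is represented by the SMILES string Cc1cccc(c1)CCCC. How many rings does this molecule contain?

1

In SMILES, each pair of matching ring-closure digits denotes one ring-closing bond; the number of such bonds equals the number of independent rings.
Ring-closure bonds here: 1.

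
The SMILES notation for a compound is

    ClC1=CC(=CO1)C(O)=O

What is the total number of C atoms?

Count every carbon token in the SMILES (each C, including those in ring-closure positions and inside branches).
Carbon count: 5.

5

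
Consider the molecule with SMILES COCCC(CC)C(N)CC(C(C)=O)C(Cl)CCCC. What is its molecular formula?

C16H32ClNO2

Walk through each heavy atom and fill implicit hydrogens from standard valence (C 4, N 3, O 2, S 2, halogen 1):
  atom 1: C, bond orders sum to 1 (valence 4) → 3 H
  atom 2: O, bond orders sum to 2 (valence 2) → 0 H
  atom 3: C, bond orders sum to 2 (valence 4) → 2 H
  atom 4: C, bond orders sum to 2 (valence 4) → 2 H
  atom 5: C, bond orders sum to 3 (valence 4) → 1 H
  atom 6: C, bond orders sum to 2 (valence 4) → 2 H
  atom 7: C, bond orders sum to 1 (valence 4) → 3 H
  atom 8: C, bond orders sum to 3 (valence 4) → 1 H
  atom 9: N, bond orders sum to 1 (valence 3) → 2 H
  atom 10: C, bond orders sum to 2 (valence 4) → 2 H
  atom 11: C, bond orders sum to 3 (valence 4) → 1 H
  atom 12: C, bond orders sum to 4 (valence 4) → 0 H
  atom 13: C, bond orders sum to 1 (valence 4) → 3 H
  atom 14: O, bond orders sum to 2 (valence 2) → 0 H
  atom 15: C, bond orders sum to 3 (valence 4) → 1 H
  atom 16: Cl (halogen, monovalent) → 0 H
  atom 17: C, bond orders sum to 2 (valence 4) → 2 H
  atom 18: C, bond orders sum to 2 (valence 4) → 2 H
  atom 19: C, bond orders sum to 2 (valence 4) → 2 H
  atom 20: C, bond orders sum to 1 (valence 4) → 3 H
Totals → C:16, H:32, Cl:1, N:1, O:2.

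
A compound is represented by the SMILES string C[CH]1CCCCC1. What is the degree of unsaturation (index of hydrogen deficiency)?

1

Molecular formula: C7H14.
DoU = (2C + 2 + N − H − X) / 2, where X is the halogen count and O/S are ignored.
    = (2·7 + 2 + 0 − 14 − 0) / 2 = 2 / 2 = 1.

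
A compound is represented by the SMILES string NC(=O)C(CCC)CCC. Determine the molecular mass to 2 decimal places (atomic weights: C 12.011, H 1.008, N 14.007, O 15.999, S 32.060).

143.23 g/mol

First, the molecular formula is C8H17NO (counting implicit H from valence).
  C: 8 × 12.011 = 96.088
  H: 17 × 1.008 = 17.136
  N: 1 × 14.007 = 14.007
  O: 1 × 15.999 = 15.999
Sum: 8×12.011 + 17×1.008 + 1×14.007 + 1×15.999 = 143.230 → 143.23 g/mol.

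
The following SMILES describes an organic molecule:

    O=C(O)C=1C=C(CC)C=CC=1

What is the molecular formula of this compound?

C9H10O2

Walk through each heavy atom and fill implicit hydrogens from standard valence (C 4, N 3, O 2, S 2, halogen 1):
  atom 1: O, bond orders sum to 2 (valence 2) → 0 H
  atom 2: C, bond orders sum to 4 (valence 4) → 0 H
  atom 3: O, bond orders sum to 1 (valence 2) → 1 H
  atom 4: C, bond orders sum to 4 (valence 4) → 0 H
  atom 5: C, bond orders sum to 3 (valence 4) → 1 H
  atom 6: C, bond orders sum to 4 (valence 4) → 0 H
  atom 7: C, bond orders sum to 2 (valence 4) → 2 H
  atom 8: C, bond orders sum to 1 (valence 4) → 3 H
  atom 9: C, bond orders sum to 3 (valence 4) → 1 H
  atom 10: C, bond orders sum to 3 (valence 4) → 1 H
  atom 11: C, bond orders sum to 3 (valence 4) → 1 H
Totals → C:9, H:10, O:2.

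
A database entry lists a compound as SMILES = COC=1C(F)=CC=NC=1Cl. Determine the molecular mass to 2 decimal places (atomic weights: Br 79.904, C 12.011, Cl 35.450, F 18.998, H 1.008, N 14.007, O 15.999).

161.56 g/mol

First, the molecular formula is C6H5ClFNO (counting implicit H from valence).
  C: 6 × 12.011 = 72.066
  Cl: 1 × 35.450 = 35.450
  F: 1 × 18.998 = 18.998
  H: 5 × 1.008 = 5.040
  N: 1 × 14.007 = 14.007
  O: 1 × 15.999 = 15.999
Sum: 6×12.011 + 1×35.450 + 1×18.998 + 5×1.008 + 1×14.007 + 1×15.999 = 161.560 → 161.56 g/mol.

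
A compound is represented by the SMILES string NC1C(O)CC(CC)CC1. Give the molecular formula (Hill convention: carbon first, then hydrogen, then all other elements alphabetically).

Walk through each heavy atom and fill implicit hydrogens from standard valence (C 4, N 3, O 2, S 2, halogen 1):
  atom 1: N, bond orders sum to 1 (valence 3) → 2 H
  atom 2: C, bond orders sum to 3 (valence 4) → 1 H
  atom 3: C, bond orders sum to 3 (valence 4) → 1 H
  atom 4: O, bond orders sum to 1 (valence 2) → 1 H
  atom 5: C, bond orders sum to 2 (valence 4) → 2 H
  atom 6: C, bond orders sum to 3 (valence 4) → 1 H
  atom 7: C, bond orders sum to 2 (valence 4) → 2 H
  atom 8: C, bond orders sum to 1 (valence 4) → 3 H
  atom 9: C, bond orders sum to 2 (valence 4) → 2 H
  atom 10: C, bond orders sum to 2 (valence 4) → 2 H
Totals → C:8, H:17, N:1, O:1.
In Hill order: C8H17NO.

C8H17NO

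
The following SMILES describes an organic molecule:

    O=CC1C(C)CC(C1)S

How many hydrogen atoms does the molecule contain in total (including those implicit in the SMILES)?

12

Walk through each heavy atom and fill implicit hydrogens from standard valence (C 4, N 3, O 2, S 2, halogen 1):
  atom 1: O, bond orders sum to 2 (valence 2) → 0 H
  atom 2: C, bond orders sum to 3 (valence 4) → 1 H
  atom 3: C, bond orders sum to 3 (valence 4) → 1 H
  atom 4: C, bond orders sum to 3 (valence 4) → 1 H
  atom 5: C, bond orders sum to 1 (valence 4) → 3 H
  atom 6: C, bond orders sum to 2 (valence 4) → 2 H
  atom 7: C, bond orders sum to 3 (valence 4) → 1 H
  atom 8: C, bond orders sum to 2 (valence 4) → 2 H
  atom 9: S, bond orders sum to 1 (valence 2) → 1 H
Total hydrogens: 12.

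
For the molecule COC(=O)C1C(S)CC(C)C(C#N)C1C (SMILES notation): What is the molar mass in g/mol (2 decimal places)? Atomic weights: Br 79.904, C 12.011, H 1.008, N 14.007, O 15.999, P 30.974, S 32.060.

227.32 g/mol

First, the molecular formula is C11H17NO2S (counting implicit H from valence).
  C: 11 × 12.011 = 132.121
  H: 17 × 1.008 = 17.136
  N: 1 × 14.007 = 14.007
  O: 2 × 15.999 = 31.998
  S: 1 × 32.060 = 32.060
Sum: 11×12.011 + 17×1.008 + 1×14.007 + 2×15.999 + 1×32.060 = 227.322 → 227.32 g/mol.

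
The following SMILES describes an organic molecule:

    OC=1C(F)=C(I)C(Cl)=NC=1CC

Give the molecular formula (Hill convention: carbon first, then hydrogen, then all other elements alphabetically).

Walk through each heavy atom and fill implicit hydrogens from standard valence (C 4, N 3, O 2, S 2, halogen 1):
  atom 1: O, bond orders sum to 1 (valence 2) → 1 H
  atom 2: C, bond orders sum to 4 (valence 4) → 0 H
  atom 3: C, bond orders sum to 4 (valence 4) → 0 H
  atom 4: F (halogen, monovalent) → 0 H
  atom 5: C, bond orders sum to 4 (valence 4) → 0 H
  atom 6: I (halogen, monovalent) → 0 H
  atom 7: C, bond orders sum to 4 (valence 4) → 0 H
  atom 8: Cl (halogen, monovalent) → 0 H
  atom 9: N, bond orders sum to 3 (valence 3) → 0 H
  atom 10: C, bond orders sum to 4 (valence 4) → 0 H
  atom 11: C, bond orders sum to 2 (valence 4) → 2 H
  atom 12: C, bond orders sum to 1 (valence 4) → 3 H
Totals → C:7, H:6, Cl:1, F:1, I:1, N:1, O:1.
In Hill order: C7H6ClFINO.

C7H6ClFINO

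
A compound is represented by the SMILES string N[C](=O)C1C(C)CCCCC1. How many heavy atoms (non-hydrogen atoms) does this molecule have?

11

Every atom symbol written in the SMILES (organic subset) is one heavy atom; implicit H are not written.
Heavy atoms by element → C:9, N:1, O:1.
Total: 11.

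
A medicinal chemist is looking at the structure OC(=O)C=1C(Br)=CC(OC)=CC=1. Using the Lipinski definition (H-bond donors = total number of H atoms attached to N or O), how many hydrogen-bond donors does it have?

Donors: find every N or O and count the H atoms it carries.
  atom 1 (O): bond orders sum to 1 → 1 H
  atom 3 (O): bond orders sum to 2 → 0 H
  atom 9 (O): bond orders sum to 2 → 0 H
Lipinski HBD = 1.

1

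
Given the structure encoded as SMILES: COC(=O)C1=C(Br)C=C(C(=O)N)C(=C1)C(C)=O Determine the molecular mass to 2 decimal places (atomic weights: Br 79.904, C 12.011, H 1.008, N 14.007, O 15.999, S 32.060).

300.11 g/mol

First, the molecular formula is C11H10BrNO4 (counting implicit H from valence).
  Br: 1 × 79.904 = 79.904
  C: 11 × 12.011 = 132.121
  H: 10 × 1.008 = 10.080
  N: 1 × 14.007 = 14.007
  O: 4 × 15.999 = 63.996
Sum: 1×79.904 + 11×12.011 + 10×1.008 + 1×14.007 + 4×15.999 = 300.108 → 300.11 g/mol.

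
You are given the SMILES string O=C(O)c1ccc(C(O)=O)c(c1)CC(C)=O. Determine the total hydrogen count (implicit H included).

Walk through each heavy atom and fill implicit hydrogens from standard valence (C 4, N 3, O 2, S 2, halogen 1); for lowercase aromatic atoms, an aromatic c carries 1 H when it has two neighbours and 0 H with three, and aromatic n carries 0 H:
  atom 1: O, bond orders sum to 2 (valence 2) → 0 H
  atom 2: C, bond orders sum to 4 (valence 4) → 0 H
  atom 3: O, bond orders sum to 1 (valence 2) → 1 H
  atom 4: aromatic c, 3 neighbours → 0 H
  atom 5: aromatic c, 2 neighbours → 1 H
  atom 6: aromatic c, 2 neighbours → 1 H
  atom 7: aromatic c, 3 neighbours → 0 H
  atom 8: C, bond orders sum to 4 (valence 4) → 0 H
  atom 9: O, bond orders sum to 1 (valence 2) → 1 H
  atom 10: O, bond orders sum to 2 (valence 2) → 0 H
  atom 11: aromatic c, 3 neighbours → 0 H
  atom 12: aromatic c, 2 neighbours → 1 H
  atom 13: C, bond orders sum to 2 (valence 4) → 2 H
  atom 14: C, bond orders sum to 4 (valence 4) → 0 H
  atom 15: C, bond orders sum to 1 (valence 4) → 3 H
  atom 16: O, bond orders sum to 2 (valence 2) → 0 H
Total hydrogens: 10.

10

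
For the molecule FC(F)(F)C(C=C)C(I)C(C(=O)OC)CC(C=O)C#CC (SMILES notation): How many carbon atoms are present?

Count every carbon token in the SMILES (each C, including those in ring-closure positions and inside branches).
Carbon count: 14.

14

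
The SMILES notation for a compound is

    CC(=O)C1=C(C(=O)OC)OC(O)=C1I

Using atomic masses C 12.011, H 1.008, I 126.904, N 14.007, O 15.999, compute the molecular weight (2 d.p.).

310.04 g/mol

First, the molecular formula is C8H7IO5 (counting implicit H from valence).
  C: 8 × 12.011 = 96.088
  H: 7 × 1.008 = 7.056
  I: 1 × 126.904 = 126.904
  O: 5 × 15.999 = 79.995
Sum: 8×12.011 + 7×1.008 + 1×126.904 + 5×15.999 = 310.043 → 310.04 g/mol.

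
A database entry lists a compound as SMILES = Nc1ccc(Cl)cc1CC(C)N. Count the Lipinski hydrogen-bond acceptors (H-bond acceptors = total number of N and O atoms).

2

N atoms: 2; O atoms: 0.
Lipinski HBA = 2 + 0 = 2.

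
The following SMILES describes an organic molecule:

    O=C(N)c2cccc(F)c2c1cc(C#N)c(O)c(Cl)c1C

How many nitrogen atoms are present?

Scan the SMILES for N atoms (remember two-letter symbols like Cl and Br are single atoms).
Nitrogen count: 2.

2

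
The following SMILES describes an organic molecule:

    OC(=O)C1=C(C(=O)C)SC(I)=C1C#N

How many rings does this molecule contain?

1

In SMILES, each pair of matching ring-closure digits denotes one ring-closing bond; the number of such bonds equals the number of independent rings.
Ring-closure bonds here: 1.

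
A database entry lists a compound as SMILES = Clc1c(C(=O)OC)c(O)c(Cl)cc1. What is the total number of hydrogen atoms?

6

Walk through each heavy atom and fill implicit hydrogens from standard valence (C 4, N 3, O 2, S 2, halogen 1); for lowercase aromatic atoms, an aromatic c carries 1 H when it has two neighbours and 0 H with three, and aromatic n carries 0 H:
  atom 1: Cl (halogen, monovalent) → 0 H
  atom 2: aromatic c, 3 neighbours → 0 H
  atom 3: aromatic c, 3 neighbours → 0 H
  atom 4: C, bond orders sum to 4 (valence 4) → 0 H
  atom 5: O, bond orders sum to 2 (valence 2) → 0 H
  atom 6: O, bond orders sum to 2 (valence 2) → 0 H
  atom 7: C, bond orders sum to 1 (valence 4) → 3 H
  atom 8: aromatic c, 3 neighbours → 0 H
  atom 9: O, bond orders sum to 1 (valence 2) → 1 H
  atom 10: aromatic c, 3 neighbours → 0 H
  atom 11: Cl (halogen, monovalent) → 0 H
  atom 12: aromatic c, 2 neighbours → 1 H
  atom 13: aromatic c, 2 neighbours → 1 H
Total hydrogens: 6.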